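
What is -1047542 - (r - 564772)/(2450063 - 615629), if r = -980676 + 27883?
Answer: -91506911603/87354 ≈ -1.0475e+6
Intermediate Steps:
r = -952793
-1047542 - (r - 564772)/(2450063 - 615629) = -1047542 - (-952793 - 564772)/(2450063 - 615629) = -1047542 - (-1517565)/1834434 = -1047542 - 1*(-72265/87354) = -1047542 + 72265/87354 = -91506911603/87354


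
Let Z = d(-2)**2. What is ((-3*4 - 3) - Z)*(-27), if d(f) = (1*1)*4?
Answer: 837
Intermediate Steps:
d(f) = 4 (d(f) = 1*4 = 4)
Z = 16 (Z = 4**2 = 16)
((-3*4 - 3) - Z)*(-27) = ((-3*4 - 3) - 1*16)*(-27) = ((-12 - 3) - 16)*(-27) = (-15 - 16)*(-27) = -31*(-27) = 837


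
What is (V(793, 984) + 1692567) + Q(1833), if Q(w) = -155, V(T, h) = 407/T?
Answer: 1342083123/793 ≈ 1.6924e+6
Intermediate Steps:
(V(793, 984) + 1692567) + Q(1833) = (407/793 + 1692567) - 155 = 1342206038/793 - 155 = 1342083123/793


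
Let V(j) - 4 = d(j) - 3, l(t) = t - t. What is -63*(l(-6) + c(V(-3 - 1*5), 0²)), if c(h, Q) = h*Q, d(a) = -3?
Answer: 0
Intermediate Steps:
l(t) = 0
V(j) = -2 (V(j) = 4 + (-3 - 3) = 4 - 6 = -2)
c(h, Q) = Q*h
-63*(l(-6) + c(V(-3 - 1*5), 0²)) = -63*(0 + 0²*(-2)) = -63*(0 + 0*(-2)) = -63*(0 + 0) = -63*0 = 0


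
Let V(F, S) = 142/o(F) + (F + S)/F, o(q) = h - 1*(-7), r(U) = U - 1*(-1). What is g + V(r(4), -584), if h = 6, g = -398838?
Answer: -25931287/65 ≈ -3.9894e+5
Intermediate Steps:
r(U) = 1 + U (r(U) = U + 1 = 1 + U)
o(q) = 13 (o(q) = 6 - 1*(-7) = 6 + 7 = 13)
V(F, S) = 142/13 + (F + S)/F
g + V(r(4), -584) = -398838 + (155/13 - 584/(1 + 4)) = -398838 + (155/13 - 584/5) = -398838 - 6817/65 = -25931287/65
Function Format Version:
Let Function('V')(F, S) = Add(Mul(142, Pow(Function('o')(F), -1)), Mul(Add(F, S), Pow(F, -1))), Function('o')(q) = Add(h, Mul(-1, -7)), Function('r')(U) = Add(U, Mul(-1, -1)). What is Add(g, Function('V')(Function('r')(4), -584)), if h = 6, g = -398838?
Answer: Rational(-25931287, 65) ≈ -3.9894e+5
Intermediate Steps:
Function('r')(U) = Add(1, U) (Function('r')(U) = Add(U, 1) = Add(1, U))
Function('o')(q) = 13 (Function('o')(q) = Add(6, Mul(-1, -7)) = Add(6, 7) = 13)
Function('V')(F, S) = Add(Rational(142, 13), Mul(Pow(F, -1), Add(F, S))) (Function('V')(F, S) = Add(Mul(142, Pow(13, -1)), Mul(Add(F, S), Pow(F, -1))) = Add(Mul(142, Rational(1, 13)), Mul(Pow(F, -1), Add(F, S))) = Add(Rational(142, 13), Mul(Pow(F, -1), Add(F, S))))
Add(g, Function('V')(Function('r')(4), -584)) = Add(-398838, Add(Rational(155, 13), Mul(-584, Pow(Add(1, 4), -1)))) = Add(-398838, Add(Rational(155, 13), Mul(-584, Pow(5, -1)))) = Add(-398838, Add(Rational(155, 13), Mul(-584, Rational(1, 5)))) = Add(-398838, Add(Rational(155, 13), Rational(-584, 5))) = Add(-398838, Rational(-6817, 65)) = Rational(-25931287, 65)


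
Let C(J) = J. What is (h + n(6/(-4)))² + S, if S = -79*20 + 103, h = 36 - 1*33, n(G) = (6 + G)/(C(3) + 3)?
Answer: -23407/16 ≈ -1462.9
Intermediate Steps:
n(G) = 1 + G/6 (n(G) = (6 + G)/(3 + 3) = (6 + G)/6 = (6 + G)*(⅙) = 1 + G/6)
h = 3 (h = 36 - 33 = 3)
S = -1477 (S = -1580 + 103 = -1477)
(h + n(6/(-4)))² + S = (3 + (1 + (6/(-4))/6))² - 1477 = (3 + (1 + (6*(-¼))/6))² - 1477 = (3 + (1 + (⅙)*(-3/2)))² - 1477 = (3 + (1 - ¼))² - 1477 = (3 + ¾)² - 1477 = (15/4)² - 1477 = 225/16 - 1477 = -23407/16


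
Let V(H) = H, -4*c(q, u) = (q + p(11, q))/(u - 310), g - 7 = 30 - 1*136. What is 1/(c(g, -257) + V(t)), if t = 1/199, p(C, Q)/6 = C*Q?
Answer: -50148/146411 ≈ -0.34251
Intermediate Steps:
p(C, Q) = 6*C*Q (p(C, Q) = 6*(C*Q) = 6*C*Q)
t = 1/199 ≈ 0.0050251
g = -99 (g = 7 + (30 - 1*136) = 7 + (30 - 136) = 7 - 106 = -99)
c(q, u) = -67*q/(4*(-310 + u)) (c(q, u) = -(q + 6*11*q)/(4*(u - 310)) = -(q + 66*q)/(4*(-310 + u)) = -67*q/(4*(-310 + u)))
1/(c(g, -257) + V(t)) = 1/(-67*(-99)/(-1240 + 4*(-257)) + 1/199) = 1/(-67*(-99)/(-1240 - 1028) + 1/199) = 1/(-67*(-99)/(-2268) + 1/199) = 1/(-67*(-99)*(-1/2268) + 1/199) = 1/(-737/252 + 1/199) = 1/(-146411/50148) = -50148/146411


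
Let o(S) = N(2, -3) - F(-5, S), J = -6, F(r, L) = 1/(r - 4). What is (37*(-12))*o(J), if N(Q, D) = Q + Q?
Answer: -5476/3 ≈ -1825.3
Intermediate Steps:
F(r, L) = 1/(-4 + r)
N(Q, D) = 2*Q
o(S) = 37/9 (o(S) = 2*2 - 1/(-4 - 5) = 4 - 1/(-9) = 4 - 1*(-1/9) = 4 + 1/9 = 37/9)
(37*(-12))*o(J) = (37*(-12))*(37/9) = -444*37/9 = -5476/3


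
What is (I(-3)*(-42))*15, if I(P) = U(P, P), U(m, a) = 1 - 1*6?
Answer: 3150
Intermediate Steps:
U(m, a) = -5 (U(m, a) = 1 - 6 = -5)
I(P) = -5
(I(-3)*(-42))*15 = -5*(-42)*15 = 210*15 = 3150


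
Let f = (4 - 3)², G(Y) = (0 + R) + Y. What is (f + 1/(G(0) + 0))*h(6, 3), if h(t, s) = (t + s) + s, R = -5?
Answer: 48/5 ≈ 9.6000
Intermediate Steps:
G(Y) = -5 + Y (G(Y) = (0 - 5) + Y = -5 + Y)
f = 1 (f = 1² = 1)
h(t, s) = t + 2*s (h(t, s) = (s + t) + s = t + 2*s)
(f + 1/(G(0) + 0))*h(6, 3) = (1 + 1/((-5 + 0) + 0))*(6 + 2*3) = (1 + 1/(-5 + 0))*(6 + 6) = (1 + 1/(-5))*12 = (1 - ⅕)*12 = (⅘)*12 = 48/5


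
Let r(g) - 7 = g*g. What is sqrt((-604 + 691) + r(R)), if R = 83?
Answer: sqrt(6983) ≈ 83.564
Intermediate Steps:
r(g) = 7 + g**2 (r(g) = 7 + g*g = 7 + g**2)
sqrt((-604 + 691) + r(R)) = sqrt((-604 + 691) + (7 + 83**2)) = sqrt(87 + (7 + 6889)) = sqrt(87 + 6896) = sqrt(6983)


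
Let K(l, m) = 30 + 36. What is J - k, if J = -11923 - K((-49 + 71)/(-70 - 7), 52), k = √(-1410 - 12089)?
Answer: -11989 - I*√13499 ≈ -11989.0 - 116.19*I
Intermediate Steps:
k = I*√13499 (k = √(-13499) = I*√13499 ≈ 116.19*I)
K(l, m) = 66
J = -11989 (J = -11923 - 1*66 = -11923 - 66 = -11989)
J - k = -11989 - I*√13499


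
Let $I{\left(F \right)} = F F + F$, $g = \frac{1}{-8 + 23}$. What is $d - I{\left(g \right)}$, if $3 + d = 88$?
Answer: $\frac{19109}{225} \approx 84.929$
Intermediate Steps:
$g = \frac{1}{15} \approx 0.066667$
$I{\left(F \right)} = F + F^{2}$ ($I{\left(F \right)} = F^{2} + F = F + F^{2}$)
$d = 85$ ($d = -3 + 88 = 85$)
$d - I{\left(g \right)} = 85 - \frac{1 + \frac{1}{15}}{15} = 85 - \frac{1}{15} \cdot \frac{16}{15} = 85 - \frac{16}{225} = \frac{19109}{225}$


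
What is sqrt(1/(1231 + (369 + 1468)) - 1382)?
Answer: 5*I*sqrt(130082433)/1534 ≈ 37.175*I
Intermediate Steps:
sqrt(1/(1231 + (369 + 1468)) - 1382) = sqrt(1/(1231 + 1837) - 1382) = sqrt(1/3068 - 1382) = sqrt(-4239975/3068) = 5*I*sqrt(130082433)/1534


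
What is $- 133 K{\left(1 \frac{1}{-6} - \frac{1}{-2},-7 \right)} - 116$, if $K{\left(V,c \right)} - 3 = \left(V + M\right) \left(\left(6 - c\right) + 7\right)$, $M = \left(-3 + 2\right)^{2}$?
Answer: $- \frac{12185}{3} \approx -4061.7$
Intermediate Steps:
$M = 1$ ($M = \left(-1\right)^{2} = 1$)
$K{\left(V,c \right)} = 3 + \left(1 + V\right) \left(13 - c\right)$ ($K{\left(V,c \right)} = 3 + \left(V + 1\right) \left(\left(6 - c\right) + 7\right) = 3 + \left(1 + V\right) \left(13 - c\right)$)
$- 133 K{\left(1 \frac{1}{-6} - \frac{1}{-2},-7 \right)} - 116 = - 133 \left(16 - -7 + 13 \left(1 \frac{1}{-6} - \frac{1}{-2}\right) - \left(1 \frac{1}{-6} - \frac{1}{-2}\right) \left(-7\right)\right) - 116 = - 133 \left(16 + 7 + 13 \left(1 \left(- \frac{1}{6}\right) - - \frac{1}{2}\right) - \left(1 \left(- \frac{1}{6}\right) - - \frac{1}{2}\right) \left(-7\right)\right) - 116 = - 133 \left(16 + 7 + 13 \left(- \frac{1}{6} + \frac{1}{2}\right) - \left(- \frac{1}{6} + \frac{1}{2}\right) \left(-7\right)\right) - 116 = - 133 \left(16 + 7 + 13 \cdot \frac{1}{3} - \frac{1}{3} \left(-7\right)\right) - 116 = - 133 \left(16 + 7 + \frac{13}{3} + \frac{7}{3}\right) - 116 = \left(-133\right) \frac{89}{3} - 116 = - \frac{11837}{3} - 116 = - \frac{12185}{3}$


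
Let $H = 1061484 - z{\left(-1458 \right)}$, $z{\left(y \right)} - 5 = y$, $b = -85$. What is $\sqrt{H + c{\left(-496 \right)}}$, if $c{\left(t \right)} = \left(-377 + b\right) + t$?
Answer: $\sqrt{1061979} \approx 1030.5$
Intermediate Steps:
$z{\left(y \right)} = 5 + y$
$H = 1062937$ ($H = 1061484 - \left(5 - 1458\right) = 1061484 - -1453 = 1061484 + 1453 = 1062937$)
$c{\left(t \right)} = -462 + t$ ($c{\left(t \right)} = \left(-377 - 85\right) + t = -462 + t$)
$\sqrt{H + c{\left(-496 \right)}} = \sqrt{1062937 - 958} = \sqrt{1061979}$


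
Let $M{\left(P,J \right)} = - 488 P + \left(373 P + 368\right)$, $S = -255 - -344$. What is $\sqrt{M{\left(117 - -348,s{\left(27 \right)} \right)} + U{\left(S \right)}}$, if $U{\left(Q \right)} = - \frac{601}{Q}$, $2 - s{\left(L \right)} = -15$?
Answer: $\frac{6 i \sqrt{11686501}}{89} \approx 230.46 i$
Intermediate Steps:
$S = 89$ ($S = -255 + 344 = 89$)
$s{\left(L \right)} = 17$ ($s{\left(L \right)} = 2 - -15 = 2 + 15 = 17$)
$M{\left(P,J \right)} = 368 - 115 P$ ($M{\left(P,J \right)} = - 488 P + \left(368 + 373 P\right) = 368 - 115 P$)
$\sqrt{M{\left(117 - -348,s{\left(27 \right)} \right)} + U{\left(S \right)}} = \sqrt{\left(368 - 115 \left(117 - -348\right)\right) - \frac{601}{89}} = \sqrt{\left(368 - 115 \left(117 + 348\right)\right) - \frac{601}{89}} = \sqrt{\left(368 - 53475\right) - \frac{601}{89}} = \sqrt{-53107 - \frac{601}{89}} = \sqrt{- \frac{4727124}{89}} = \frac{6 i \sqrt{11686501}}{89}$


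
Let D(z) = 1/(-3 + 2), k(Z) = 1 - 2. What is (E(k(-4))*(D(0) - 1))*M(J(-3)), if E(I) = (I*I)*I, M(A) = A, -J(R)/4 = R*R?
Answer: -72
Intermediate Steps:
J(R) = -4*R² (J(R) = -4*R*R = -4*R²)
k(Z) = -1
D(z) = -1 (D(z) = 1/(-1) = -1)
E(I) = I³ (E(I) = I²*I = I³)
(E(k(-4))*(D(0) - 1))*M(J(-3)) = ((-1)³*(-1 - 1))*(-4*(-3)²) = (-1*(-2))*(-4*9) = 2*(-36) = -72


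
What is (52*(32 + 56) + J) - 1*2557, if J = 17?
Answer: 2036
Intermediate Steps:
(52*(32 + 56) + J) - 1*2557 = (52*(32 + 56) + 17) - 1*2557 = (52*88 + 17) - 2557 = (4576 + 17) - 2557 = 4593 - 2557 = 2036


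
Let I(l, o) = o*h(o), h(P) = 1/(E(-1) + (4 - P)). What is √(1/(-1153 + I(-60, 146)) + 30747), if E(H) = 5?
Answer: 4*√48038003495359/158107 ≈ 175.35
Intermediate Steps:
h(P) = 1/(9 - P) (h(P) = 1/(5 + (4 - P)) = 1/(9 - P))
I(l, o) = o/(9 - o)
√(1/(-1153 + I(-60, 146)) + 30747) = √(1/(-1153 + 146/(9 - 1*146)) + 30747) = √(1/(-1153 + 146/(9 - 146)) + 30747) = √(1/(-1153 + 146/(-137)) + 30747) = √(1/(-1153 + 146*(-1/137)) + 30747) = √(1/(-1153 - 146/137) + 30747) = √(1/(-158107/137) + 30747) = √(-137/158107 + 30747) = √(4861315792/158107) = 4*√48038003495359/158107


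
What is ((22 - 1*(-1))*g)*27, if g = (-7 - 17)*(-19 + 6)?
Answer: 193752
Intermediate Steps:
g = 312 (g = -24*(-13) = 312)
((22 - 1*(-1))*g)*27 = ((22 - 1*(-1))*312)*27 = ((22 + 1)*312)*27 = (23*312)*27 = 7176*27 = 193752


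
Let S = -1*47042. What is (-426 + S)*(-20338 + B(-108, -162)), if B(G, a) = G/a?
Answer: 2896117616/3 ≈ 9.6537e+8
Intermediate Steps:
S = -47042
(-426 + S)*(-20338 + B(-108, -162)) = (-426 - 47042)*(-20338 - 108/(-162)) = -47468*(-20338 - 108*(-1/162)) = -47468*(-20338 + ⅔) = -47468*(-61012/3) = 2896117616/3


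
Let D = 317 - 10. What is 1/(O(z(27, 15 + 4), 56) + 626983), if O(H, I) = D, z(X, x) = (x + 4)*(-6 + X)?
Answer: 1/627290 ≈ 1.5942e-6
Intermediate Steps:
D = 307
z(X, x) = (-6 + X)*(4 + x) (z(X, x) = (4 + x)*(-6 + X) = (-6 + X)*(4 + x))
O(H, I) = 307
1/(O(z(27, 15 + 4), 56) + 626983) = 1/(307 + 626983) = 1/627290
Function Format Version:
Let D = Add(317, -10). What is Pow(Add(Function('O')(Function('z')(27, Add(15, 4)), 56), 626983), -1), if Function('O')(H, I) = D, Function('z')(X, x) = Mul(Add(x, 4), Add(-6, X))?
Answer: Rational(1, 627290) ≈ 1.5942e-6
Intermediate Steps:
D = 307
Function('z')(X, x) = Mul(Add(-6, X), Add(4, x)) (Function('z')(X, x) = Mul(Add(4, x), Add(-6, X)) = Mul(Add(-6, X), Add(4, x)))
Function('O')(H, I) = 307
Pow(Add(Function('O')(Function('z')(27, Add(15, 4)), 56), 626983), -1) = Pow(Add(307, 626983), -1) = Pow(627290, -1) = Rational(1, 627290)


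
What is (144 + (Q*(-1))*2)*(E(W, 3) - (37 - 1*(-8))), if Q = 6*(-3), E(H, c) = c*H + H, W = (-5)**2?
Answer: 9900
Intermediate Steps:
W = 25
E(H, c) = H + H*c (E(H, c) = H*c + H = H + H*c)
Q = -18
(144 + (Q*(-1))*2)*(E(W, 3) - (37 - 1*(-8))) = (144 - 18*(-1)*2)*(25*(1 + 3) - (37 - 1*(-8))) = (144 + 18*2)*(25*4 - (37 + 8)) = (144 + 36)*(100 - 1*45) = 180*(100 - 45) = 180*55 = 9900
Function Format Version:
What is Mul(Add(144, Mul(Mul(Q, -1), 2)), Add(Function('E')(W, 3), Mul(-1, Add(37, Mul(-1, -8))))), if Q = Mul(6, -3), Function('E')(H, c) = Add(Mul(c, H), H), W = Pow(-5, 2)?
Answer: 9900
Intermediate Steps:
W = 25
Function('E')(H, c) = Add(H, Mul(H, c)) (Function('E')(H, c) = Add(Mul(H, c), H) = Add(H, Mul(H, c)))
Q = -18
Mul(Add(144, Mul(Mul(Q, -1), 2)), Add(Function('E')(W, 3), Mul(-1, Add(37, Mul(-1, -8))))) = Mul(Add(144, Mul(Mul(-18, -1), 2)), Add(Mul(25, Add(1, 3)), Mul(-1, Add(37, Mul(-1, -8))))) = Mul(Add(144, Mul(18, 2)), Add(Mul(25, 4), Mul(-1, Add(37, 8)))) = Mul(Add(144, 36), Add(100, Mul(-1, 45))) = Mul(180, Add(100, -45)) = Mul(180, 55) = 9900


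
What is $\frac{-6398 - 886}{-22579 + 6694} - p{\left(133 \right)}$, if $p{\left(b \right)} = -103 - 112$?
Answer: $\frac{1140853}{5295} \approx 215.46$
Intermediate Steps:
$p{\left(b \right)} = -215$
$\frac{-6398 - 886}{-22579 + 6694} - p{\left(133 \right)} = \frac{-6398 - 886}{-22579 + 6694} - -215 = - \frac{7284}{-15885} + 215 = \left(-7284\right) \left(- \frac{1}{15885}\right) + 215 = \frac{2428}{5295} + 215 = \frac{1140853}{5295}$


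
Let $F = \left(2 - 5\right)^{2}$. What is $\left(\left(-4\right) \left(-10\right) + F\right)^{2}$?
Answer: $2401$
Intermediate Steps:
$F = 9$ ($F = \left(-3\right)^{2} = 9$)
$\left(\left(-4\right) \left(-10\right) + F\right)^{2} = \left(\left(-4\right) \left(-10\right) + 9\right)^{2} = \left(40 + 9\right)^{2} = 49^{2} = 2401$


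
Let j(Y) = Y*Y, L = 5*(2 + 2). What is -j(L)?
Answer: -400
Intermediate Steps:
L = 20 (L = 5*4 = 20)
j(Y) = Y²
-j(L) = -1*20² = -1*400 = -400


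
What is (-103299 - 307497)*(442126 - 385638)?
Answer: -23205044448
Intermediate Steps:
(-103299 - 307497)*(442126 - 385638) = -410796*56488 = -23205044448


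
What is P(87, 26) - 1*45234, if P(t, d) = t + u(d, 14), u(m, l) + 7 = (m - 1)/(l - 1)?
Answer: -586977/13 ≈ -45152.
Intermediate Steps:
u(m, l) = -7 + (-1 + m)/(-1 + l) (u(m, l) = -7 + (m - 1)/(l - 1) = -7 + (-1 + m)/(-1 + l))
P(t, d) = -92/13 + t + d/13 (P(t, d) = t + (6 + d - 7*14)/(-1 + 14) = t + (6 + d - 98)/13 = t + (-92 + d)/13 = t + (-92/13 + d/13) = -92/13 + t + d/13)
P(87, 26) - 1*45234 = (-92/13 + 87 + (1/13)*26) - 1*45234 = (-92/13 + 87 + 2) - 45234 = 1065/13 - 45234 = -586977/13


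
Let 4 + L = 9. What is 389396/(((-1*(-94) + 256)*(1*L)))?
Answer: 27814/125 ≈ 222.51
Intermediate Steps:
L = 5 (L = -4 + 9 = 5)
389396/(((-1*(-94) + 256)*(1*L))) = 389396/(((-1*(-94) + 256)*(1*5))) = 389396/(((94 + 256)*5)) = 389396/((350*5)) = 389396/1750 = 389396*(1/1750) = 27814/125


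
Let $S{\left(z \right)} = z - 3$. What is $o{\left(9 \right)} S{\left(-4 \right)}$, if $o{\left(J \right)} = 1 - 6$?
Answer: $35$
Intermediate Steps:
$S{\left(z \right)} = -3 + z$
$o{\left(J \right)} = -5$
$o{\left(9 \right)} S{\left(-4 \right)} = - 5 \left(-3 - 4\right) = \left(-5\right) \left(-7\right) = 35$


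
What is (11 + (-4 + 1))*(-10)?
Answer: -80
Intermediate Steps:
(11 + (-4 + 1))*(-10) = (11 - 3)*(-10) = 8*(-10) = -80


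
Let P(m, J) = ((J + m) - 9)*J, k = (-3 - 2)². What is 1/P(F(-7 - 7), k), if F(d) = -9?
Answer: 1/175 ≈ 0.0057143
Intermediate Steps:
k = 25 (k = (-5)² = 25)
P(m, J) = J*(-9 + J + m) (P(m, J) = (-9 + J + m)*J = J*(-9 + J + m))
1/P(F(-7 - 7), k) = 1/(25*(-9 + 25 - 9)) = 1/(25*7) = 1/175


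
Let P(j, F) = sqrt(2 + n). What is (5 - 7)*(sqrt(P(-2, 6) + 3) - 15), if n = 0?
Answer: 30 - 2*sqrt(3 + sqrt(2)) ≈ 25.798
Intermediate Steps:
P(j, F) = sqrt(2) (P(j, F) = sqrt(2 + 0) = sqrt(2))
(5 - 7)*(sqrt(P(-2, 6) + 3) - 15) = (5 - 7)*(sqrt(sqrt(2) + 3) - 15) = -2*(sqrt(3 + sqrt(2)) - 15) = -2*(-15 + sqrt(3 + sqrt(2))) = 30 - 2*sqrt(3 + sqrt(2))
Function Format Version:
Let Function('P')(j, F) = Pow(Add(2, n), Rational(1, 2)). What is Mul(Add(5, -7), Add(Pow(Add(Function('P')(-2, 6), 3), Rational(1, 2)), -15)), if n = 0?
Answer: Add(30, Mul(-2, Pow(Add(3, Pow(2, Rational(1, 2))), Rational(1, 2)))) ≈ 25.798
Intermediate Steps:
Function('P')(j, F) = Pow(2, Rational(1, 2)) (Function('P')(j, F) = Pow(Add(2, 0), Rational(1, 2)) = Pow(2, Rational(1, 2)))
Mul(Add(5, -7), Add(Pow(Add(Function('P')(-2, 6), 3), Rational(1, 2)), -15)) = Mul(Add(5, -7), Add(Pow(Add(Pow(2, Rational(1, 2)), 3), Rational(1, 2)), -15)) = Mul(-2, Add(Pow(Add(3, Pow(2, Rational(1, 2))), Rational(1, 2)), -15)) = Mul(-2, Add(-15, Pow(Add(3, Pow(2, Rational(1, 2))), Rational(1, 2)))) = Add(30, Mul(-2, Pow(Add(3, Pow(2, Rational(1, 2))), Rational(1, 2))))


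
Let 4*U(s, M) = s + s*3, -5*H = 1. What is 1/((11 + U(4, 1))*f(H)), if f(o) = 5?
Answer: 1/75 ≈ 0.013333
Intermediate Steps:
H = -⅕ (H = -⅕*1 = -⅕ ≈ -0.20000)
U(s, M) = s (U(s, M) = (s + s*3)/4 = (s + 3*s)/4 = (4*s)/4 = s)
1/((11 + U(4, 1))*f(H)) = 1/((11 + 4)*5) = 1/(15*5) = 1/75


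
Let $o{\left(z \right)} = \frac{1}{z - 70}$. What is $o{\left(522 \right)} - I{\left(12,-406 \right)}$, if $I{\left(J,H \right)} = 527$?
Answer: $- \frac{238203}{452} \approx -527.0$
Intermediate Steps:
$o{\left(z \right)} = \frac{1}{-70 + z}$
$o{\left(522 \right)} - I{\left(12,-406 \right)} = \frac{1}{-70 + 522} - 527 = \frac{1}{452} - 527 = - \frac{238203}{452}$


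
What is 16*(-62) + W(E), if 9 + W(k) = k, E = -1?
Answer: -1002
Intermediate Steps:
W(k) = -9 + k
16*(-62) + W(E) = 16*(-62) + (-9 - 1) = -992 - 10 = -1002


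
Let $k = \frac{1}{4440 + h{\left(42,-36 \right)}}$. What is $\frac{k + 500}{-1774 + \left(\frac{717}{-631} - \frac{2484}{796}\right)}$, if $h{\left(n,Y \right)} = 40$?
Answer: $- \frac{281274685569}{1000356851200} \approx -0.28117$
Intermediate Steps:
$k = \frac{1}{4480}$ ($k = \frac{1}{4440 + 40} = \frac{1}{4480} \approx 0.00022321$)
$\frac{k + 500}{-1774 + \left(\frac{717}{-631} - \frac{2484}{796}\right)} = \frac{\frac{1}{4480} + 500}{-1774 + \left(\frac{717}{-631} - \frac{2484}{796}\right)} = \frac{2240001}{4480 \left(-1774 + \left(717 \left(- \frac{1}{631}\right) - \frac{621}{199}\right)\right)} = \frac{2240001}{4480 \left(-1774 - \frac{534534}{125569}\right)} = \frac{2240001}{4480 \left(- \frac{223293940}{125569}\right)} = \frac{2240001}{4480} \left(- \frac{125569}{223293940}\right) = - \frac{281274685569}{1000356851200}$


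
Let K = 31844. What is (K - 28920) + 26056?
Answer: 28980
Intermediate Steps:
(K - 28920) + 26056 = (31844 - 28920) + 26056 = 2924 + 26056 = 28980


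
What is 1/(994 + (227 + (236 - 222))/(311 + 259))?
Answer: 570/566821 ≈ 0.0010056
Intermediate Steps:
1/(994 + (227 + (236 - 222))/(311 + 259)) = 1/(994 + (227 + 14)/570) = 1/(994 + 241*(1/570)) = 1/(994 + 241/570) = 1/(566821/570) = 570/566821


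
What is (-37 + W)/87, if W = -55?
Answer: -92/87 ≈ -1.0575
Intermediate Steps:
(-37 + W)/87 = (-37 - 55)/87 = -92*1/87 = -92/87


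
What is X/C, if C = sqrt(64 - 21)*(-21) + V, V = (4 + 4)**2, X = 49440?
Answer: -3164160/14867 - 1038240*sqrt(43)/14867 ≈ -670.77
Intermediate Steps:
V = 64 (V = 8**2 = 64)
C = 64 - 21*sqrt(43) (C = sqrt(64 - 21)*(-21) + 64 = sqrt(43)*(-21) + 64 = -21*sqrt(43) + 64 = 64 - 21*sqrt(43) ≈ -73.706)
X/C = 49440/(64 - 21*sqrt(43))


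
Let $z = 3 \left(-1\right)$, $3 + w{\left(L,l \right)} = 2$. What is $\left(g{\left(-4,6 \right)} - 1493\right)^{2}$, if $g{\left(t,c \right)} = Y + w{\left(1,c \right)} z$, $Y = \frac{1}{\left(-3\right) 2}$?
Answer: $\frac{79941481}{36} \approx 2.2206 \cdot 10^{6}$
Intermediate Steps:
$w{\left(L,l \right)} = -1$ ($w{\left(L,l \right)} = -3 + 2 = -1$)
$z = -3$
$Y = - \frac{1}{6}$ ($Y = \left(- \frac{1}{3}\right) \frac{1}{2} = - \frac{1}{6} \approx -0.16667$)
$g{\left(t,c \right)} = \frac{17}{6}$ ($g{\left(t,c \right)} = - \frac{1}{6} - -3 = - \frac{1}{6} + 3 = \frac{17}{6}$)
$\left(g{\left(-4,6 \right)} - 1493\right)^{2} = \left(\frac{17}{6} - 1493\right)^{2} = \left(- \frac{8941}{6}\right)^{2} = \frac{79941481}{36}$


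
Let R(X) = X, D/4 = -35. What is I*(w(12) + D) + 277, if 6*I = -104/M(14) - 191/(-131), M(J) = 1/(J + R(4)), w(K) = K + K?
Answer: 14321239/393 ≈ 36441.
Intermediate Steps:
D = -140 (D = 4*(-35) = -140)
w(K) = 2*K
M(J) = 1/(4 + J) (M(J) = 1/(J + 4) = 1/(4 + J))
I = -245041/786 (I = (-104/(1/(4 + 14)) - 191/(-131))/6 = (-104/(1/18) - 191*(-1/131))/6 = (-104/1/18 + 191/131)/6 = (-104*18 + 191/131)/6 = (-1872 + 191/131)/6 = (1/6)*(-245041/131) = -245041/786 ≈ -311.76)
I*(w(12) + D) + 277 = -245041*(2*12 - 140)/786 + 277 = -245041*(24 - 140)/786 + 277 = -245041/786*(-116) + 277 = 14212378/393 + 277 = 14321239/393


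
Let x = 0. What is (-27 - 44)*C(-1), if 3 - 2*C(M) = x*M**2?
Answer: -213/2 ≈ -106.50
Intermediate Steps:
C(M) = 3/2 (C(M) = 3/2 - 0*M**2 = 3/2 - 1/2*0 = 3/2 + 0 = 3/2)
(-27 - 44)*C(-1) = (-27 - 44)*(3/2) = -71*3/2 = -213/2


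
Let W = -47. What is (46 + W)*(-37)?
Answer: 37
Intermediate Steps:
(46 + W)*(-37) = (46 - 47)*(-37) = -1*(-37) = 37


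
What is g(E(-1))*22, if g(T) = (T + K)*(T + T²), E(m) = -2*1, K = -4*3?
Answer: -616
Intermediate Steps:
K = -12
E(m) = -2
g(T) = (-12 + T)*(T + T²) (g(T) = (T - 12)*(T + T²) = (-12 + T)*(T + T²))
g(E(-1))*22 = -2*(-12 + (-2)² - 11*(-2))*22 = -2*(-12 + 4 + 22)*22 = -2*14*22 = -28*22 = -616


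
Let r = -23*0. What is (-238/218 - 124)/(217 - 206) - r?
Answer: -13635/1199 ≈ -11.372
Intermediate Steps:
r = 0
(-238/218 - 124)/(217 - 206) - r = (-238/218 - 124)/(217 - 206) - 1*0 = (-238*1/218 - 124)/11 + 0 = (-119/109 - 124)*(1/11) + 0 = -13635/109*1/11 + 0 = -13635/1199 + 0 = -13635/1199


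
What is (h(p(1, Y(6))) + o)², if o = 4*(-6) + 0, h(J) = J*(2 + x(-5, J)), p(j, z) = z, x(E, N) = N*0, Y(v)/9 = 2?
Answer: 144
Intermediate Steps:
Y(v) = 18 (Y(v) = 9*2 = 18)
x(E, N) = 0
h(J) = 2*J (h(J) = J*(2 + 0) = J*2 = 2*J)
o = -24 (o = -24 + 0 = -24)
(h(p(1, Y(6))) + o)² = (2*18 - 24)² = (36 - 24)² = 12² = 144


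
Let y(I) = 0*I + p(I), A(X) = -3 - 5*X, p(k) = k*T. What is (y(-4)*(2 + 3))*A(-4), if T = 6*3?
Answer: -6120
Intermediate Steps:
T = 18
p(k) = 18*k (p(k) = k*18 = 18*k)
y(I) = 18*I (y(I) = 0*I + 18*I = 0 + 18*I = 18*I)
(y(-4)*(2 + 3))*A(-4) = ((18*(-4))*(2 + 3))*(-3 - 5*(-4)) = (-72*5)*(-3 + 20) = -360*17 = -6120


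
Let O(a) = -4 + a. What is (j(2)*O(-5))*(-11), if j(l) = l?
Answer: 198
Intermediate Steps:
(j(2)*O(-5))*(-11) = (2*(-4 - 5))*(-11) = (2*(-9))*(-11) = -18*(-11) = 198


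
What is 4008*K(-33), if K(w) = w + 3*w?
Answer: -529056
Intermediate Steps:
K(w) = 4*w
4008*K(-33) = 4008*(4*(-33)) = 4008*(-132) = -529056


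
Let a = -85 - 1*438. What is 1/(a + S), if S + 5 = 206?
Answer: -1/322 ≈ -0.0031056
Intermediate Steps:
S = 201 (S = -5 + 206 = 201)
a = -523 (a = -85 - 438 = -523)
1/(a + S) = 1/(-523 + 201) = 1/(-322) = -1/322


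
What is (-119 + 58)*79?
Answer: -4819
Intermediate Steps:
(-119 + 58)*79 = -61*79 = -4819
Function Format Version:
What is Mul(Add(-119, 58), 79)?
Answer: -4819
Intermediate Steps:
Mul(Add(-119, 58), 79) = Mul(-61, 79) = -4819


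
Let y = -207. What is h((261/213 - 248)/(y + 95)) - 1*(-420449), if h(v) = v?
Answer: 477632567/1136 ≈ 4.2045e+5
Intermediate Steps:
h((261/213 - 248)/(y + 95)) - 1*(-420449) = (261/213 - 248)/(-207 + 95) - 1*(-420449) = (261*(1/213) - 248)/(-112) + 420449 = (87/71 - 248)*(-1/112) + 420449 = -17521/71*(-1/112) + 420449 = 2503/1136 + 420449 = 477632567/1136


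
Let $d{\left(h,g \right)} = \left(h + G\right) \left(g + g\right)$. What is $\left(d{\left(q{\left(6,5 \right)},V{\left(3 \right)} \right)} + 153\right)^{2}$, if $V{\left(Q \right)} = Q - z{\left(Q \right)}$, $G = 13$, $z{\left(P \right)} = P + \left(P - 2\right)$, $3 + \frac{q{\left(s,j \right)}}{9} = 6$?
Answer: $5329$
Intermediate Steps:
$q{\left(s,j \right)} = 27$ ($q{\left(s,j \right)} = -27 + 9 \cdot 6 = -27 + 54 = 27$)
$z{\left(P \right)} = -2 + 2 P$ ($z{\left(P \right)} = P + \left(-2 + P\right) = -2 + 2 P$)
$V{\left(Q \right)} = 2 - Q$ ($V{\left(Q \right)} = Q - \left(-2 + 2 Q\right) = 2 - Q$)
$d{\left(h,g \right)} = 2 g \left(13 + h\right)$ ($d{\left(h,g \right)} = \left(h + 13\right) \left(g + g\right) = \left(13 + h\right) 2 g = 2 g \left(13 + h\right)$)
$\left(d{\left(q{\left(6,5 \right)},V{\left(3 \right)} \right)} + 153\right)^{2} = \left(2 \left(2 - 3\right) \left(13 + 27\right) + 153\right)^{2} = \left(2 \left(2 - 3\right) 40 + 153\right)^{2} = \left(2 \left(-1\right) 40 + 153\right)^{2} = \left(-80 + 153\right)^{2} = 73^{2} = 5329$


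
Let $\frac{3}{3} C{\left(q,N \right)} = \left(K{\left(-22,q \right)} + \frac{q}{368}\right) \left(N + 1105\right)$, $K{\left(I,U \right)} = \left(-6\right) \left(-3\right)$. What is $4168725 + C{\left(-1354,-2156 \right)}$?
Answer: $\frac{764276015}{184} \approx 4.1537 \cdot 10^{6}$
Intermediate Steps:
$K{\left(I,U \right)} = 18$
$C{\left(q,N \right)} = \left(18 + \frac{q}{368}\right) \left(1105 + N\right)$ ($C{\left(q,N \right)} = \left(18 + \frac{q}{368}\right) \left(N + 1105\right) = \left(18 + q \frac{1}{368}\right) \left(1105 + N\right) = \left(18 + \frac{q}{368}\right) \left(1105 + N\right)$)
$4168725 + C{\left(-1354,-2156 \right)} = 4168725 + \left(19890 + 18 \left(-2156\right) + \frac{1105}{368} \left(-1354\right) + \frac{1}{368} \left(-2156\right) \left(-1354\right)\right) = 4168725 + \left(19890 - 38808 - \frac{748085}{184} + \frac{364903}{46}\right) = 4168725 - \frac{2769385}{184} = \frac{764276015}{184}$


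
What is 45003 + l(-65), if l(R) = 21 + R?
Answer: 44959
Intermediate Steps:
45003 + l(-65) = 45003 + (21 - 65) = 45003 - 44 = 44959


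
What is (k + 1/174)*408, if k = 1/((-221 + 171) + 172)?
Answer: 10064/1769 ≈ 5.6891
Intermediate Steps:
k = 1/122 (k = 1/(-50 + 172) = 1/122 ≈ 0.0081967)
(k + 1/174)*408 = (1/122 + 1/174)*408 = (74/5307)*408 = 10064/1769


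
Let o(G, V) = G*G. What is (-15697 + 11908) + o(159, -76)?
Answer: 21492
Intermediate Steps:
o(G, V) = G**2
(-15697 + 11908) + o(159, -76) = (-15697 + 11908) + 159**2 = -3789 + 25281 = 21492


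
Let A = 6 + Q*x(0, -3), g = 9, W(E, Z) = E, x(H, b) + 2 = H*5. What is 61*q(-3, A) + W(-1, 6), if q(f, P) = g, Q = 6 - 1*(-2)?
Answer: 548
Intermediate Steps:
x(H, b) = -2 + 5*H (x(H, b) = -2 + H*5 = -2 + 5*H)
Q = 8 (Q = 6 + 2 = 8)
A = -10 (A = 6 + 8*(-2 + 5*0) = 6 + 8*(-2 + 0) = 6 + 8*(-2) = 6 - 16 = -10)
q(f, P) = 9
61*q(-3, A) + W(-1, 6) = 61*9 - 1 = 549 - 1 = 548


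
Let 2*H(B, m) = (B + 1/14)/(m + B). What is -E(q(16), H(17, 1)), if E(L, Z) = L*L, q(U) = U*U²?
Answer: -16777216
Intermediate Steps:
q(U) = U³
H(B, m) = (1/14 + B)/(2*(B + m)) (H(B, m) = ((B + 1/14)/(m + B))/2 = ((B + 1/14)/(B + m))/2 = ((1/14 + B)/(B + m))/2 = (1/14 + B)/(2*(B + m)))
E(L, Z) = L²
-E(q(16), H(17, 1)) = -(16³)² = -1*4096² = -1*16777216 = -16777216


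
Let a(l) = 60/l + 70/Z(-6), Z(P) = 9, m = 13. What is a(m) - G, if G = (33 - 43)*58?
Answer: 69310/117 ≈ 592.39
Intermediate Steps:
G = -580 (G = -10*58 = -580)
a(l) = 70/9 + 60/l (a(l) = 60/l + 70/9 = 70/9 + 60/l)
a(m) - G = (70/9 + 60/13) - 1*(-580) = (70/9 + 60*(1/13)) + 580 = (70/9 + 60/13) + 580 = 1450/117 + 580 = 69310/117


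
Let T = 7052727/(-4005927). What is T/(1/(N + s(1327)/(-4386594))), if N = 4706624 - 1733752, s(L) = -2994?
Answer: -1703205161196438581/325414358197 ≈ -5.2340e+6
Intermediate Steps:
T = -2350909/1335309 (T = 7052727*(-1/4005927) = -2350909/1335309 ≈ -1.7606)
N = 2972872
T/(1/(N + s(1327)/(-4386594))) = -2350909/(1335309*(1/(2972872 - 2994/(-4386594)))) = -2350909/(1335309*(1/(2972872 - 2994*(-1/4386594)))) = -2350909/(1335309*(1/(2972872 + 499/731099))) = -2350909/(1335309*(1/(2173463746827/731099))) = -2350909/(1335309*731099/2173463746827) = -2350909/1335309*2173463746827/731099 = -1703205161196438581/325414358197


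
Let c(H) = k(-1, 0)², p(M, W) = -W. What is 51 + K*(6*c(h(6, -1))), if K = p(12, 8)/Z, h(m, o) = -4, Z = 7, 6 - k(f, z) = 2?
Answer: -411/7 ≈ -58.714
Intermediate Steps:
k(f, z) = 4 (k(f, z) = 6 - 1*2 = 6 - 2 = 4)
K = -8/7 (K = -1*8/7 = -8*⅐ = -8/7 ≈ -1.1429)
c(H) = 16 (c(H) = 4² = 16)
51 + K*(6*c(h(6, -1))) = 51 - 48*16/7 = 51 - 8/7*96 = 51 - 768/7 = -411/7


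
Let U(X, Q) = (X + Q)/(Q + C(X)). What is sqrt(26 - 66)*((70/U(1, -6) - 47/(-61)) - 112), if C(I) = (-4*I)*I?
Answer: 3510*I*sqrt(10)/61 ≈ 181.96*I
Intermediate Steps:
C(I) = -4*I**2
U(X, Q) = (Q + X)/(Q - 4*X**2) (U(X, Q) = (X + Q)/(Q - 4*X**2) = (Q + X)/(Q - 4*X**2))
sqrt(26 - 66)*((70/U(1, -6) - 47/(-61)) - 112) = sqrt(26 - 66)*((70/(((-6 + 1)/(-6 - 4*1**2))) - 47/(-61)) - 112) = sqrt(-40)*((70/((-5/(-6 - 4*1))) - 47*(-1/61)) - 112) = (2*I*sqrt(10))*((70/((-5/(-6 - 4))) + 47/61) - 112) = (2*I*sqrt(10))*((70/((-5/(-10))) + 47/61) - 112) = (2*I*sqrt(10))*((70/((-1/10*(-5))) + 47/61) - 112) = (2*I*sqrt(10))*((70/(1/2) + 47/61) - 112) = (2*I*sqrt(10))*((70*2 + 47/61) - 112) = (2*I*sqrt(10))*((140 + 47/61) - 112) = (2*I*sqrt(10))*(8587/61 - 112) = (2*I*sqrt(10))*(1755/61) = 3510*I*sqrt(10)/61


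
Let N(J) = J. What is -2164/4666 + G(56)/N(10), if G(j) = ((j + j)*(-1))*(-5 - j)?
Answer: 7964118/11665 ≈ 682.74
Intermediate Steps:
G(j) = -2*j*(-5 - j) (G(j) = ((2*j)*(-1))*(-5 - j) = (-2*j)*(-5 - j) = -2*j*(-5 - j))
-2164/4666 + G(56)/N(10) = -2164/4666 + (2*56*(5 + 56))/10 = -2164*1/4666 + (2*56*61)*(1/10) = -1082/2333 + 6832*(1/10) = -1082/2333 + 3416/5 = 7964118/11665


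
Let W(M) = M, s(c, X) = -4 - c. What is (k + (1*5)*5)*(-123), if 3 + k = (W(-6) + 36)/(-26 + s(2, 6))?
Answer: -41451/16 ≈ -2590.7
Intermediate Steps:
k = -63/16 (k = -3 + (-6 + 36)/(-26 + (-4 - 1*2)) = -3 + 30/(-26 + (-4 - 2)) = -3 + 30/(-26 - 6) = -3 + 30/(-32) = -3 + 30*(-1/32) = -3 - 15/16 = -63/16 ≈ -3.9375)
(k + (1*5)*5)*(-123) = (-63/16 + (1*5)*5)*(-123) = (-63/16 + 5*5)*(-123) = (-63/16 + 25)*(-123) = (337/16)*(-123) = -41451/16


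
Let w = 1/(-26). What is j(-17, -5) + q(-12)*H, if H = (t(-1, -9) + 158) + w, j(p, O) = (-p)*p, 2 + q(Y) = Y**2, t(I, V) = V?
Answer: 271226/13 ≈ 20864.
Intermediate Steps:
w = -1/26 ≈ -0.038462
q(Y) = -2 + Y**2
j(p, O) = -p**2
H = 3873/26 (H = (-9 + 158) - 1/26 = 149 - 1/26 = 3873/26 ≈ 148.96)
j(-17, -5) + q(-12)*H = -1*(-17)**2 + (-2 + (-12)**2)*(3873/26) = -1*289 + (-2 + 144)*(3873/26) = -289 + 142*(3873/26) = -289 + 274983/13 = 271226/13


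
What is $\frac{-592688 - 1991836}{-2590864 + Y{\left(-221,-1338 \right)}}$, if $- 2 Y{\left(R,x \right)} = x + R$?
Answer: $\frac{1723016}{1726723} \approx 0.99785$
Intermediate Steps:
$Y{\left(R,x \right)} = - \frac{R}{2} - \frac{x}{2}$ ($Y{\left(R,x \right)} = - \frac{x + R}{2} = - \frac{R + x}{2} = - \frac{R}{2} - \frac{x}{2}$)
$\frac{-592688 - 1991836}{-2590864 + Y{\left(-221,-1338 \right)}} = \frac{-592688 - 1991836}{-2590864 - - \frac{1559}{2}} = - \frac{2584524}{-2590864 + \left(\frac{221}{2} + 669\right)} = - \frac{2584524}{-2590864 + \frac{1559}{2}} = - \frac{2584524}{- \frac{5180169}{2}} = \left(-2584524\right) \left(- \frac{2}{5180169}\right) = \frac{1723016}{1726723}$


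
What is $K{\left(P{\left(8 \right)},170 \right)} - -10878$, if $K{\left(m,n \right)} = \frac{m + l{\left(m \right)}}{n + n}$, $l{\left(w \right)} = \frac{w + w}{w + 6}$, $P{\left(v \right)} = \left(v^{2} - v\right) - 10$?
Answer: $\frac{48081381}{4420} \approx 10878.0$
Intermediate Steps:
$P{\left(v \right)} = -10 + v^{2} - v$
$l{\left(w \right)} = \frac{2 w}{6 + w}$
$K{\left(m,n \right)} = \frac{m + \frac{2 m}{6 + m}}{2 n}$ ($K{\left(m,n \right)} = \frac{m + \frac{2 m}{6 + m}}{n + n} = \frac{m + \frac{2 m}{6 + m}}{2 n}$)
$K{\left(P{\left(8 \right)},170 \right)} - -10878 = \frac{\left(-10 + 8^{2} - 8\right) \left(8 - \left(18 - 64\right)\right)}{2 \cdot 170 \left(6 - \left(18 - 64\right)\right)} - -10878 = \frac{1}{2} \left(-10 + 64 - 8\right) \frac{1}{170} \frac{1}{6 - -46} \left(8 - -46\right) + 10878 = \frac{1}{2} \cdot 46 \cdot \frac{1}{170} \frac{1}{6 + 46} \left(8 + 46\right) + 10878 = \frac{1}{2} \cdot 46 \cdot \frac{1}{170} \cdot \frac{1}{52} \cdot 54 + 10878 = \frac{621}{4420} + 10878 = \frac{48081381}{4420}$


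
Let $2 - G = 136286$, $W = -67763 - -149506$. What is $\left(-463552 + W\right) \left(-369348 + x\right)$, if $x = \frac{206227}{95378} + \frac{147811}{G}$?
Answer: $\frac{916523771334556031537}{6499247676} \approx 1.4102 \cdot 10^{11}$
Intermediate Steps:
$W = 81743$ ($W = -67763 + 149506 = 81743$)
$G = -136284$ ($G = 2 - 136286 = -136284$)
$x = \frac{7003761455}{6499247676}$ ($x = \frac{206227}{95378} + \frac{147811}{-136284} = 206227 \cdot \frac{1}{95378} + 147811 \left(- \frac{1}{136284}\right) = \frac{206227}{95378} - \frac{147811}{136284} = \frac{7003761455}{6499247676} \approx 1.0776$)
$\left(-463552 + W\right) \left(-369348 + x\right) = \left(-463552 + 81743\right) \left(-369348 + \frac{7003761455}{6499247676}\right) = \left(-381809\right) \left(- \frac{2400477126873793}{6499247676}\right) = \frac{916523771334556031537}{6499247676}$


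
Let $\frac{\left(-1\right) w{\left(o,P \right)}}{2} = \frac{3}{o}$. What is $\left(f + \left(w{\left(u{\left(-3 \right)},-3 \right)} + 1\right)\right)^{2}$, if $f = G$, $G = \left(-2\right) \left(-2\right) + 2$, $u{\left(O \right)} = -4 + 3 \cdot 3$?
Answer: $\frac{841}{25} \approx 33.64$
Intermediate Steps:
$u{\left(O \right)} = 5$ ($u{\left(O \right)} = -4 + 9 = 5$)
$w{\left(o,P \right)} = - \frac{6}{o}$ ($w{\left(o,P \right)} = - 2 \frac{3}{o} = - \frac{6}{o}$)
$G = 6$ ($G = 4 + 2 = 6$)
$f = 6$
$\left(f + \left(w{\left(u{\left(-3 \right)},-3 \right)} + 1\right)\right)^{2} = \left(6 + \left(- \frac{6}{5} + 1\right)\right)^{2} = \left(6 - \frac{1}{5}\right)^{2} = \left(\frac{29}{5}\right)^{2} = \frac{841}{25}$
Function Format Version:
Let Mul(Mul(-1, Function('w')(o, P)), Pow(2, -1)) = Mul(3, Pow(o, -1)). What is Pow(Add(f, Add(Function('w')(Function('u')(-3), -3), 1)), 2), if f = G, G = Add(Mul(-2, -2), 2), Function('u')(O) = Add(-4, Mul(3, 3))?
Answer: Rational(841, 25) ≈ 33.640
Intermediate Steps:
Function('u')(O) = 5 (Function('u')(O) = Add(-4, 9) = 5)
Function('w')(o, P) = Mul(-6, Pow(o, -1)) (Function('w')(o, P) = Mul(-2, Mul(3, Pow(o, -1))) = Mul(-6, Pow(o, -1)))
G = 6 (G = Add(4, 2) = 6)
f = 6
Pow(Add(f, Add(Function('w')(Function('u')(-3), -3), 1)), 2) = Pow(Add(6, Add(Mul(-6, Pow(5, -1)), 1)), 2) = Pow(Add(6, Add(Mul(-6, Rational(1, 5)), 1)), 2) = Pow(Add(6, Add(Rational(-6, 5), 1)), 2) = Pow(Add(6, Rational(-1, 5)), 2) = Pow(Rational(29, 5), 2) = Rational(841, 25)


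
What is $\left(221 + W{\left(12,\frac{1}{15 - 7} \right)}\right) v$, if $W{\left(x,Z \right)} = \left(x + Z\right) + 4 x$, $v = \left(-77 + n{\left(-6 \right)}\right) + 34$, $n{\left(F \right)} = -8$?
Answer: $- \frac{114699}{8} \approx -14337.0$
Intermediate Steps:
$v = -51$ ($v = \left(-77 - 8\right) + 34 = -85 + 34 = -51$)
$W{\left(x,Z \right)} = Z + 5 x$ ($W{\left(x,Z \right)} = \left(Z + x\right) + 4 x = Z + 5 x$)
$\left(221 + W{\left(12,\frac{1}{15 - 7} \right)}\right) v = \left(221 + \left(\frac{1}{15 - 7} + 5 \cdot 12\right)\right) \left(-51\right) = \left(221 + \left(\frac{1}{8} + 60\right)\right) \left(-51\right) = \left(221 + \frac{481}{8}\right) \left(-51\right) = \frac{2249}{8} \left(-51\right) = - \frac{114699}{8}$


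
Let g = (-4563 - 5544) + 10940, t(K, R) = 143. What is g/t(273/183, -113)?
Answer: 833/143 ≈ 5.8252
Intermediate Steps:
g = 833 (g = -10107 + 10940 = 833)
g/t(273/183, -113) = 833/143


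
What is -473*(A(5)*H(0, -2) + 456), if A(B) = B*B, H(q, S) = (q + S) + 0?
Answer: -192038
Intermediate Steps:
H(q, S) = S + q (H(q, S) = (S + q) + 0 = S + q)
A(B) = B²
-473*(A(5)*H(0, -2) + 456) = -473*(5²*(-2 + 0) + 456) = -473*(25*(-2) + 456) = -473*(-50 + 456) = -473*406 = -192038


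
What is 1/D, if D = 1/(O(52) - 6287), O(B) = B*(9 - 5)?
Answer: -6079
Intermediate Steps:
O(B) = 4*B (O(B) = B*4 = 4*B)
D = -1/6079 (D = 1/(4*52 - 6287) = 1/(208 - 6287) = 1/(-6079) = -1/6079 ≈ -0.00016450)
1/D = 1/(-1/6079) = -6079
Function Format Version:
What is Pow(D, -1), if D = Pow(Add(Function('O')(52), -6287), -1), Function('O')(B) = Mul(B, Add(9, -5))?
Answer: -6079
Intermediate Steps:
Function('O')(B) = Mul(4, B) (Function('O')(B) = Mul(B, 4) = Mul(4, B))
D = Rational(-1, 6079) (D = Pow(Add(Mul(4, 52), -6287), -1) = Pow(Add(208, -6287), -1) = Pow(-6079, -1) = Rational(-1, 6079) ≈ -0.00016450)
Pow(D, -1) = Pow(Rational(-1, 6079), -1) = -6079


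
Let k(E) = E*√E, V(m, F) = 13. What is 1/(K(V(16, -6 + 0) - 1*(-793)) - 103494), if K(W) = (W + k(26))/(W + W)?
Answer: -397829014/41172717060383 - 62*√26/41172717060383 ≈ -9.6624e-6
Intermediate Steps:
k(E) = E^(3/2)
K(W) = (W + 26*√26)/(2*W) (K(W) = (W + 26^(3/2))/(W + W) = (W + 26*√26)/((2*W)) = (W + 26*√26)*(1/(2*W)) = (W + 26*√26)/(2*W))
1/(K(V(16, -6 + 0) - 1*(-793)) - 103494) = 1/(((13 - 1*(-793)) + 26*√26)/(2*(13 - 1*(-793))) - 103494) = 1/(((13 + 793) + 26*√26)/(2*(13 + 793)) - 103494) = 1/((½)*(806 + 26*√26)/806 - 103494) = 1/((½)*(1/806)*(806 + 26*√26) - 103494) = 1/((½ + √26/62) - 103494) = 1/(-206987/2 + √26/62)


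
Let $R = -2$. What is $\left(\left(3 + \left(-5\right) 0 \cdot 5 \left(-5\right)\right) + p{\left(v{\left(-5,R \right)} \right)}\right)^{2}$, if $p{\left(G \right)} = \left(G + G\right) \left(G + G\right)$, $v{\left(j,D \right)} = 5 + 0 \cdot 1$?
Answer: $10609$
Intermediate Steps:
$v{\left(j,D \right)} = 5$ ($v{\left(j,D \right)} = 5 + 0 = 5$)
$p{\left(G \right)} = 4 G^{2}$ ($p{\left(G \right)} = 2 G 2 G = 4 G^{2}$)
$\left(\left(3 + \left(-5\right) 0 \cdot 5 \left(-5\right)\right) + p{\left(v{\left(-5,R \right)} \right)}\right)^{2} = \left(\left(3 + \left(-5\right) 0 \cdot 5 \left(-5\right)\right) + 4 \cdot 5^{2}\right)^{2} = \left(\left(3 + 0 \cdot 5 \left(-5\right)\right) + 4 \cdot 25\right)^{2} = \left(\left(3 + 0 \left(-5\right)\right) + 100\right)^{2} = \left(\left(3 + 0\right) + 100\right)^{2} = \left(3 + 100\right)^{2} = 103^{2} = 10609$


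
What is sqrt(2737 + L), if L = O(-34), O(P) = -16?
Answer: sqrt(2721) ≈ 52.163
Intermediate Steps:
L = -16
sqrt(2737 + L) = sqrt(2737 - 16) = sqrt(2721)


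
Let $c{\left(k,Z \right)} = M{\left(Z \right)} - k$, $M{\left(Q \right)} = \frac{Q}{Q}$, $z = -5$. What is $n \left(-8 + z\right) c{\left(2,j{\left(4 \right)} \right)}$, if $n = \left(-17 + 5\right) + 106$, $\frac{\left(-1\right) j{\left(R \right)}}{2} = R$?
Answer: $1222$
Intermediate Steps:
$j{\left(R \right)} = - 2 R$
$M{\left(Q \right)} = 1$
$c{\left(k,Z \right)} = 1 - k$
$n = 94$ ($n = -12 + 106 = 94$)
$n \left(-8 + z\right) c{\left(2,j{\left(4 \right)} \right)} = 94 \left(-8 - 5\right) \left(1 - 2\right) = 94 \left(- 13 \left(1 - 2\right)\right) = 94 \left(\left(-13\right) \left(-1\right)\right) = 94 \cdot 13 = 1222$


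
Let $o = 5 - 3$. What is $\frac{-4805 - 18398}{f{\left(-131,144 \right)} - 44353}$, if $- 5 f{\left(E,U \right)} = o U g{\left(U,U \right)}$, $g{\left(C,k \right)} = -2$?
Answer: $\frac{116015}{221189} \approx 0.52451$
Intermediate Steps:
$o = 2$ ($o = 5 - 3 = 2$)
$f{\left(E,U \right)} = \frac{4 U}{5}$ ($f{\left(E,U \right)} = - \frac{2 U \left(-2\right)}{5} = - \frac{\left(-4\right) U}{5} = \frac{4 U}{5}$)
$\frac{-4805 - 18398}{f{\left(-131,144 \right)} - 44353} = \frac{-4805 - 18398}{\frac{4}{5} \cdot 144 - 44353} = - \frac{23203}{\frac{576}{5} - 44353} = - \frac{23203}{- \frac{221189}{5}} = \left(-23203\right) \left(- \frac{5}{221189}\right) = \frac{116015}{221189}$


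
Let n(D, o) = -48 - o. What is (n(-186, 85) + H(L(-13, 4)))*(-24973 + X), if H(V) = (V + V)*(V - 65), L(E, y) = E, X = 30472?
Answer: 10420605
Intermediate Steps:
H(V) = 2*V*(-65 + V) (H(V) = (2*V)*(-65 + V) = 2*V*(-65 + V))
(n(-186, 85) + H(L(-13, 4)))*(-24973 + X) = ((-48 - 1*85) + 2*(-13)*(-65 - 13))*(-24973 + 30472) = ((-48 - 85) + 2*(-13)*(-78))*5499 = (-133 + 2028)*5499 = 1895*5499 = 10420605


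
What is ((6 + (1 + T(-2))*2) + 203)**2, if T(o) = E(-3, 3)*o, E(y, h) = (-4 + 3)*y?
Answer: 39601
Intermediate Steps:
E(y, h) = -y
T(o) = 3*o (T(o) = (-1*(-3))*o = 3*o)
((6 + (1 + T(-2))*2) + 203)**2 = ((6 + (1 + 3*(-2))*2) + 203)**2 = ((6 + (1 - 6)*2) + 203)**2 = ((6 - 5*2) + 203)**2 = ((6 - 10) + 203)**2 = (-4 + 203)**2 = 199**2 = 39601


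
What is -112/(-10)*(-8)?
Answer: -448/5 ≈ -89.600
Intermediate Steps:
-112/(-10)*(-8) = -112*(-1)/10*(-8) = -16*(-7/10)*(-8) = (56/5)*(-8) = -448/5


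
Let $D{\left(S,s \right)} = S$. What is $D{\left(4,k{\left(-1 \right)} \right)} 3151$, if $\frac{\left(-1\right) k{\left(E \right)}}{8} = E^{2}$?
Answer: $12604$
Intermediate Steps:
$k{\left(E \right)} = - 8 E^{2}$
$D{\left(4,k{\left(-1 \right)} \right)} 3151 = 4 \cdot 3151 = 12604$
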